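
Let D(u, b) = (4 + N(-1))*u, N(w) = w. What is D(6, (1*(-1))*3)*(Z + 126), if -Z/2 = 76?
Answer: -468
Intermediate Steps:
Z = -152 (Z = -2*76 = -152)
D(u, b) = 3*u (D(u, b) = (4 - 1)*u = 3*u)
D(6, (1*(-1))*3)*(Z + 126) = (3*6)*(-152 + 126) = 18*(-26) = -468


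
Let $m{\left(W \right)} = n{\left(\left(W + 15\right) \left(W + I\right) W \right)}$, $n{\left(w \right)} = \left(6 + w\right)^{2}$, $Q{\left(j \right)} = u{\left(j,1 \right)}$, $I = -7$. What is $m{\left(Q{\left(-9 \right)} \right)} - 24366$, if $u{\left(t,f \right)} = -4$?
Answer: $215734$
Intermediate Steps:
$Q{\left(j \right)} = -4$
$m{\left(W \right)} = \left(6 + W \left(-7 + W\right) \left(15 + W\right)\right)^{2}$ ($m{\left(W \right)} = \left(6 + \left(W + 15\right) \left(W - 7\right) W\right)^{2} = \left(6 + \left(15 + W\right) \left(-7 + W\right) W\right)^{2} = \left(6 + \left(-7 + W\right) \left(15 + W\right) W\right)^{2} = \left(6 + W \left(-7 + W\right) \left(15 + W\right)\right)^{2}$)
$m{\left(Q{\left(-9 \right)} \right)} - 24366 = \left(6 - 4 \left(-105 + \left(-4\right)^{2} + 8 \left(-4\right)\right)\right)^{2} - 24366 = \left(6 - 4 \left(-105 + 16 - 32\right)\right)^{2} - 24366 = \left(6 - -484\right)^{2} - 24366 = \left(6 + 484\right)^{2} - 24366 = 490^{2} - 24366 = 240100 - 24366 = 215734$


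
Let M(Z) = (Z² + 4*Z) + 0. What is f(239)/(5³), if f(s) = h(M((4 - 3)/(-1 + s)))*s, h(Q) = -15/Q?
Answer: -40613748/23825 ≈ -1704.7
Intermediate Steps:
M(Z) = Z² + 4*Z
f(s) = -15*s*(-1 + s)/(4 + 1/(-1 + s)) (f(s) = (-15*(-1 + s)/((4 - 3)*(4 + (4 - 3)/(-1 + s))))*s = (-15*(-1 + s)/(4 + 1/(-1 + s)))*s = -15*s*(-1 + s)/(4 + 1/(-1 + s)))
f(239)/(5³) = (-15*239*(-1 + 239)²/(-3 + 4*239))/(5³) = -15*239*238²/(-3 + 956)/125 = -15*239*56644/953*(1/125) = -15*239*56644*1/953*(1/125) = -203068740/953*1/125 = -40613748/23825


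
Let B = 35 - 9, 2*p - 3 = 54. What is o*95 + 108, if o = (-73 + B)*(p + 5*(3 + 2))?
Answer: -477539/2 ≈ -2.3877e+5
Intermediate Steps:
p = 57/2 (p = 3/2 + (½)*54 = 3/2 + 27 = 57/2 ≈ 28.500)
B = 26
o = -5029/2 (o = (-73 + 26)*(57/2 + 5*(3 + 2)) = -47*(57/2 + 5*5) = -47*(57/2 + 25) = -47*107/2 = -5029/2 ≈ -2514.5)
o*95 + 108 = -5029/2*95 + 108 = -477755/2 + 108 = -477539/2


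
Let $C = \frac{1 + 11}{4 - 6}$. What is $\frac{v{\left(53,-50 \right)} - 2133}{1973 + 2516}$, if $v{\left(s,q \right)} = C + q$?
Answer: $- \frac{2189}{4489} \approx -0.48764$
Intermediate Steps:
$C = -6$ ($C = \frac{12}{-2} = 12 \left(- \frac{1}{2}\right) = -6$)
$v{\left(s,q \right)} = -6 + q$
$\frac{v{\left(53,-50 \right)} - 2133}{1973 + 2516} = \frac{\left(-6 - 50\right) - 2133}{1973 + 2516} = \frac{-56 - 2133}{4489} = \left(-2189\right) \frac{1}{4489} = - \frac{2189}{4489}$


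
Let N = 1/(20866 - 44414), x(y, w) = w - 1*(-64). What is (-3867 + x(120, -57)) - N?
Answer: -90895279/23548 ≈ -3860.0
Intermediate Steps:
x(y, w) = 64 + w (x(y, w) = w + 64 = 64 + w)
N = -1/23548 (N = 1/(-23548) = -1/23548 ≈ -4.2466e-5)
(-3867 + x(120, -57)) - N = (-3867 + (64 - 57)) - 1*(-1/23548) = (-3867 + 7) + 1/23548 = -3860 + 1/23548 = -90895279/23548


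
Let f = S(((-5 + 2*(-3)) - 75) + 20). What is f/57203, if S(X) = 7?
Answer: 7/57203 ≈ 0.00012237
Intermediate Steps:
f = 7
f/57203 = 7/57203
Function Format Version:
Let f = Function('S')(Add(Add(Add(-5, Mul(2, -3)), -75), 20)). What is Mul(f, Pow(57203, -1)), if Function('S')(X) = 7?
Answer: Rational(7, 57203) ≈ 0.00012237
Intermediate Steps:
f = 7
Mul(f, Pow(57203, -1)) = Mul(7, Pow(57203, -1)) = Mul(7, Rational(1, 57203)) = Rational(7, 57203)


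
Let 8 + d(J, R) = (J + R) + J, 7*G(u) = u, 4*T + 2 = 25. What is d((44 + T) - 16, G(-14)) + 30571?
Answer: 61257/2 ≈ 30629.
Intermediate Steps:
T = 23/4 (T = -1/2 + (1/4)*25 = -1/2 + 25/4 = 23/4 ≈ 5.7500)
G(u) = u/7
d(J, R) = -8 + R + 2*J (d(J, R) = -8 + ((J + R) + J) = -8 + (R + 2*J) = -8 + R + 2*J)
d((44 + T) - 16, G(-14)) + 30571 = (-8 + (1/7)*(-14) + 2*((44 + 23/4) - 16)) + 30571 = (-8 - 2 + 2*(199/4 - 16)) + 30571 = (-8 - 2 + 2*(135/4)) + 30571 = (-8 - 2 + 135/2) + 30571 = 115/2 + 30571 = 61257/2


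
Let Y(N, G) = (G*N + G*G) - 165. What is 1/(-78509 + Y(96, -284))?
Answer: -1/25282 ≈ -3.9554e-5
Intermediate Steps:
Y(N, G) = -165 + G**2 + G*N (Y(N, G) = (G*N + G**2) - 165 = (G**2 + G*N) - 165 = -165 + G**2 + G*N)
1/(-78509 + Y(96, -284)) = 1/(-78509 + (-165 + (-284)**2 - 284*96)) = 1/(-78509 + (-165 + 80656 - 27264)) = 1/(-78509 + 53227) = 1/(-25282) = -1/25282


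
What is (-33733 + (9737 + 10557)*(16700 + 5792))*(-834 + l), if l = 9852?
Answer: 4115985775470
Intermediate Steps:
(-33733 + (9737 + 10557)*(16700 + 5792))*(-834 + l) = (-33733 + (9737 + 10557)*(16700 + 5792))*(-834 + 9852) = (-33733 + 20294*22492)*9018 = (-33733 + 456452648)*9018 = 456418915*9018 = 4115985775470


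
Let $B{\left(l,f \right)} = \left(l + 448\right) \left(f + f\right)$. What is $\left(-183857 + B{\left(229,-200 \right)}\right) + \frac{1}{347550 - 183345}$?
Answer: $- \frac{74656952684}{164205} \approx -4.5466 \cdot 10^{5}$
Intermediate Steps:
$B{\left(l,f \right)} = 2 f \left(448 + l\right)$ ($B{\left(l,f \right)} = \left(448 + l\right) 2 f = 2 f \left(448 + l\right)$)
$\left(-183857 + B{\left(229,-200 \right)}\right) + \frac{1}{347550 - 183345} = \left(-183857 + 2 \left(-200\right) \left(448 + 229\right)\right) + \frac{1}{347550 - 183345} = \left(-183857 + 2 \left(-200\right) 677\right) + \frac{1}{164205} = \left(-183857 - 270800\right) + \frac{1}{164205} = -454657 + \frac{1}{164205} = - \frac{74656952684}{164205}$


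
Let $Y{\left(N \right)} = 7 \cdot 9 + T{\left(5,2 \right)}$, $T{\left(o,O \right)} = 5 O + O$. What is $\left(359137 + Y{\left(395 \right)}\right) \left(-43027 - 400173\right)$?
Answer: $-159202758400$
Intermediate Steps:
$T{\left(o,O \right)} = 6 O$
$Y{\left(N \right)} = 75$ ($Y{\left(N \right)} = 7 \cdot 9 + 6 \cdot 2 = 63 + 12 = 75$)
$\left(359137 + Y{\left(395 \right)}\right) \left(-43027 - 400173\right) = \left(359137 + 75\right) \left(-43027 - 400173\right) = 359212 \left(-443200\right) = -159202758400$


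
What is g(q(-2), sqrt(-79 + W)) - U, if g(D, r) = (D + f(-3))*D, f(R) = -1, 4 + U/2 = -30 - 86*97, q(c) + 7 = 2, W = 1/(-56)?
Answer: 16782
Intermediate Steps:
W = -1/56 ≈ -0.017857
q(c) = -5 (q(c) = -7 + 2 = -5)
U = -16752 (U = -8 + 2*(-30 - 86*97) = -8 + 2*(-30 - 8342) = -8 + 2*(-8372) = -8 - 16744 = -16752)
g(D, r) = D*(-1 + D) (g(D, r) = (D - 1)*D = (-1 + D)*D = D*(-1 + D))
g(q(-2), sqrt(-79 + W)) - U = -5*(-1 - 5) - 1*(-16752) = -5*(-6) + 16752 = 30 + 16752 = 16782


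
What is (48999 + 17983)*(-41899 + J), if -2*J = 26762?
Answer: -3702764960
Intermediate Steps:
J = -13381 (J = -½*26762 = -13381)
(48999 + 17983)*(-41899 + J) = (48999 + 17983)*(-41899 - 13381) = 66982*(-55280) = -3702764960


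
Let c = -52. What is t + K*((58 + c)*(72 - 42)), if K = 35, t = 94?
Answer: 6394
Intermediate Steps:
t + K*((58 + c)*(72 - 42)) = 94 + 35*((58 - 52)*(72 - 42)) = 94 + 35*(6*30) = 94 + 35*180 = 94 + 6300 = 6394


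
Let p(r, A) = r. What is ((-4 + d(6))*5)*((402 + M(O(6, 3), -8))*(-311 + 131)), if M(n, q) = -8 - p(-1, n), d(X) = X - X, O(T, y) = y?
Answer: 1422000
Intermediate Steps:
d(X) = 0
M(n, q) = -7 (M(n, q) = -8 - 1*(-1) = -8 + 1 = -7)
((-4 + d(6))*5)*((402 + M(O(6, 3), -8))*(-311 + 131)) = ((-4 + 0)*5)*((402 - 7)*(-311 + 131)) = (-4*5)*(395*(-180)) = -20*(-71100) = 1422000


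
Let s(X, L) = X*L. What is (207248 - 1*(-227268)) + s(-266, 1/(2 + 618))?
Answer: 134699827/310 ≈ 4.3452e+5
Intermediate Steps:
s(X, L) = L*X
(207248 - 1*(-227268)) + s(-266, 1/(2 + 618)) = (207248 - 1*(-227268)) - 266/(2 + 618) = (207248 + 227268) - 266/620 = 434516 + (1/620)*(-266) = 434516 - 133/310 = 134699827/310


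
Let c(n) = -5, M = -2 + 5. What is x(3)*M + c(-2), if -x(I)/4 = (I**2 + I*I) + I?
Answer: -257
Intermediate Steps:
M = 3
x(I) = -8*I**2 - 4*I (x(I) = -4*((I**2 + I*I) + I) = -4*((I**2 + I**2) + I) = -4*(2*I**2 + I) = -4*(I + 2*I**2) = -8*I**2 - 4*I)
x(3)*M + c(-2) = -4*3*(1 + 2*3)*3 - 5 = -4*3*(1 + 6)*3 - 5 = -4*3*7*3 - 5 = -84*3 - 5 = -252 - 5 = -257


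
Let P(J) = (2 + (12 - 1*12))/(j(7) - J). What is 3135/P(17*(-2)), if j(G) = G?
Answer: 128535/2 ≈ 64268.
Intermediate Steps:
P(J) = 2/(7 - J) (P(J) = (2 + (12 - 1*12))/(7 - J) = (2 + (12 - 12))/(7 - J) = (2 + 0)/(7 - J) = 2/(7 - J))
3135/P(17*(-2)) = 3135/((-2/(-7 + 17*(-2)))) = 3135/((-2/(-7 - 34))) = 3135/((-2/(-41))) = 3135/((-2*(-1/41))) = 3135/(2/41) = 3135*(41/2) = 128535/2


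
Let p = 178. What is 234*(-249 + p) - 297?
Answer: -16911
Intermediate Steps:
234*(-249 + p) - 297 = 234*(-249 + 178) - 297 = 234*(-71) - 297 = -16614 - 297 = -16911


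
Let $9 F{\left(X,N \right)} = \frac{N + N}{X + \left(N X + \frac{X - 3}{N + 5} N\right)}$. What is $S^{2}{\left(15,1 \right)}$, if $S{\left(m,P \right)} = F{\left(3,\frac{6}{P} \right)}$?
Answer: $\frac{16}{3969} \approx 0.0040312$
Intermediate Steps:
$F{\left(X,N \right)} = \frac{2 N}{9 \left(X + N X + \frac{N \left(-3 + X\right)}{5 + N}\right)}$ ($F{\left(X,N \right)} = \frac{\left(N + N\right) \frac{1}{X + \left(N X + \frac{X - 3}{N + 5} N\right)}}{9} = \frac{2 N \frac{1}{X + \left(N X + \frac{-3 + X}{5 + N} N\right)}}{9} = \frac{2 N \frac{1}{X + \left(N X + \frac{N \left(-3 + X\right)}{5 + N}\right)}}{9} = \frac{2 N \frac{1}{X + N X + \frac{N \left(-3 + X\right)}{5 + N}}}{9} = \frac{2 N}{9 \left(X + N X + \frac{N \left(-3 + X\right)}{5 + N}\right)}$)
$S{\left(m,P \right)} = \frac{4 \left(5 + \frac{6}{P}\right)}{3 P \left(15 + \frac{108}{P} + \frac{108}{P^{2}}\right)}$ ($S{\left(m,P \right)} = \frac{2 \frac{6}{P} \left(5 + \frac{6}{P}\right)}{9 \left(- 3 \frac{6}{P} + 5 \cdot 3 + 3 \left(\frac{6}{P}\right)^{2} + 7 \frac{6}{P} 3\right)} = \frac{2 \frac{6}{P} \left(5 + \frac{6}{P}\right)}{9 \left(- \frac{18}{P} + 15 + 3 \frac{36}{P^{2}} + \frac{126}{P}\right)} = \frac{2 \frac{6}{P} \left(5 + \frac{6}{P}\right)}{9 \left(- \frac{18}{P} + 15 + \frac{108}{P^{2}} + \frac{126}{P}\right)} = \frac{2 \frac{6}{P} \left(5 + \frac{6}{P}\right)}{9 \left(15 + \frac{108}{P} + \frac{108}{P^{2}}\right)} = \frac{4 \left(5 + \frac{6}{P}\right)}{3 P \left(15 + \frac{108}{P} + \frac{108}{P^{2}}\right)}$)
$S^{2}{\left(15,1 \right)} = \left(\frac{4}{9 \left(6 + 1\right)}\right)^{2} = \left(\frac{4}{9 \cdot 7}\right)^{2} = \left(\frac{4}{9} \cdot \frac{1}{7}\right)^{2} = \left(\frac{4}{63}\right)^{2} = \frac{16}{3969}$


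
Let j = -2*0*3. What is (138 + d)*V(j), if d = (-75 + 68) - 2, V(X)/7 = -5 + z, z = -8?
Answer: -11739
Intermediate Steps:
j = 0 (j = 0*3 = 0)
V(X) = -91 (V(X) = 7*(-5 - 8) = 7*(-13) = -91)
d = -9 (d = -7 - 2 = -9)
(138 + d)*V(j) = (138 - 9)*(-91) = 129*(-91) = -11739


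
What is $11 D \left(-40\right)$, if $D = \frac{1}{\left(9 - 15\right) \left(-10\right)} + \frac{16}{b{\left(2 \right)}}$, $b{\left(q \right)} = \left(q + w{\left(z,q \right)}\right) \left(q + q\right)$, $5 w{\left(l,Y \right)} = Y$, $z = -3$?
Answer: $- \frac{2222}{3} \approx -740.67$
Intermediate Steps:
$w{\left(l,Y \right)} = \frac{Y}{5}$
$b{\left(q \right)} = \frac{12 q^{2}}{5}$ ($b{\left(q \right)} = \left(q + \frac{q}{5}\right) \left(q + q\right) = \frac{6 q}{5} \cdot 2 q = \frac{12 q^{2}}{5}$)
$D = \frac{101}{60}$ ($D = \frac{1}{\left(9 - 15\right) \left(-10\right)} + \frac{16}{\frac{12}{5} \cdot 2^{2}} = \frac{1}{-6} \left(- \frac{1}{10}\right) + \frac{16}{\frac{12}{5} \cdot 4} = \left(- \frac{1}{6}\right) \left(- \frac{1}{10}\right) + \frac{16}{\frac{48}{5}} = \frac{1}{60} + 16 \cdot \frac{5}{48} = \frac{1}{60} + \frac{5}{3} = \frac{101}{60} \approx 1.6833$)
$11 D \left(-40\right) = 11 \cdot \frac{101}{60} \left(-40\right) = \frac{1111}{60} \left(-40\right) = - \frac{2222}{3}$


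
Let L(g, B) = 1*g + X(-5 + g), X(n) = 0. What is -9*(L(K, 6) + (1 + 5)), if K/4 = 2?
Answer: -126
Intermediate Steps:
K = 8 (K = 4*2 = 8)
L(g, B) = g (L(g, B) = 1*g + 0 = g + 0 = g)
-9*(L(K, 6) + (1 + 5)) = -9*(8 + (1 + 5)) = -9*(8 + 6) = -9*14 = -126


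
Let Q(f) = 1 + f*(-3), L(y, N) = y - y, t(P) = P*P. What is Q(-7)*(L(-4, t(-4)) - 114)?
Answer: -2508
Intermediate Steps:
t(P) = P²
L(y, N) = 0
Q(f) = 1 - 3*f
Q(-7)*(L(-4, t(-4)) - 114) = (1 - 3*(-7))*(0 - 114) = (1 + 21)*(-114) = 22*(-114) = -2508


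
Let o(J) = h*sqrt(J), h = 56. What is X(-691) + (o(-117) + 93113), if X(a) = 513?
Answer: 93626 + 168*I*sqrt(13) ≈ 93626.0 + 605.73*I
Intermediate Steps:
o(J) = 56*sqrt(J)
X(-691) + (o(-117) + 93113) = 513 + (56*sqrt(-117) + 93113) = 513 + (56*(3*I*sqrt(13)) + 93113) = 513 + (168*I*sqrt(13) + 93113) = 513 + (93113 + 168*I*sqrt(13)) = 93626 + 168*I*sqrt(13)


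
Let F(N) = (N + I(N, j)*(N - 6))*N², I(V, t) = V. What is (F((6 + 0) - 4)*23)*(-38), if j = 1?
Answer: 20976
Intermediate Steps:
F(N) = N²*(N + N*(-6 + N)) (F(N) = (N + N*(N - 6))*N² = (N + N*(-6 + N))*N² = N²*(N + N*(-6 + N)))
(F((6 + 0) - 4)*23)*(-38) = ((((6 + 0) - 4)³*(-5 + ((6 + 0) - 4)))*23)*(-38) = (((6 - 4)³*(-5 + (6 - 4)))*23)*(-38) = ((2³*(-5 + 2))*23)*(-38) = ((8*(-3))*23)*(-38) = -24*23*(-38) = -552*(-38) = 20976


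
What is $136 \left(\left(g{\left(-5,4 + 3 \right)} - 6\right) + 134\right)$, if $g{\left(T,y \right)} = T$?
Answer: $16728$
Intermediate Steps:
$136 \left(\left(g{\left(-5,4 + 3 \right)} - 6\right) + 134\right) = 136 \left(\left(-5 - 6\right) + 134\right) = 136 \left(-11 + 134\right) = 136 \cdot 123 = 16728$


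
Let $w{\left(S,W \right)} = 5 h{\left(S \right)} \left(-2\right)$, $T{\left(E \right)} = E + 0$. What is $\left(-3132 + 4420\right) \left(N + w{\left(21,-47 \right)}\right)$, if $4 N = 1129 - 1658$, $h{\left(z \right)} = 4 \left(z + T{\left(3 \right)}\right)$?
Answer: $-1406818$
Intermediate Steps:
$T{\left(E \right)} = E$
$h{\left(z \right)} = 12 + 4 z$ ($h{\left(z \right)} = 4 \left(z + 3\right) = 4 \left(3 + z\right) = 12 + 4 z$)
$N = - \frac{529}{4}$ ($N = \frac{1129 - 1658}{4} = \frac{1}{4} \left(-529\right) = - \frac{529}{4} \approx -132.25$)
$w{\left(S,W \right)} = -120 - 40 S$ ($w{\left(S,W \right)} = 5 \left(12 + 4 S\right) \left(-2\right) = \left(60 + 20 S\right) \left(-2\right) = -120 - 40 S$)
$\left(-3132 + 4420\right) \left(N + w{\left(21,-47 \right)}\right) = \left(-3132 + 4420\right) \left(- \frac{529}{4} - 960\right) = 1288 \left(- \frac{529}{4} - 960\right) = 1288 \left(- \frac{4369}{4}\right) = -1406818$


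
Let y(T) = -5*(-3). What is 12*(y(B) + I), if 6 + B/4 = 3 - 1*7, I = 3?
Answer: 216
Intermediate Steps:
B = -40 (B = -24 + 4*(3 - 1*7) = -24 + 4*(3 - 7) = -24 + 4*(-4) = -24 - 16 = -40)
y(T) = 15
12*(y(B) + I) = 12*(15 + 3) = 12*18 = 216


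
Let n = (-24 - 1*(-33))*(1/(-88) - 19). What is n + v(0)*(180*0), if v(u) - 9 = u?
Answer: -15057/88 ≈ -171.10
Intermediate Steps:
v(u) = 9 + u
n = -15057/88 (n = (-24 + 33)*(-1/88 - 19) = 9*(-1673/88) = -15057/88 ≈ -171.10)
n + v(0)*(180*0) = -15057/88 + (9 + 0)*(180*0) = -15057/88 + 9*0 = -15057/88 + 0 = -15057/88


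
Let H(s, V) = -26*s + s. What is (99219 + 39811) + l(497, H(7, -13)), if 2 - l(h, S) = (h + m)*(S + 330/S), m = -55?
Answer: 7602542/35 ≈ 2.1722e+5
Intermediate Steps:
H(s, V) = -25*s
l(h, S) = 2 - (-55 + h)*(S + 330/S) (l(h, S) = 2 - (h - 55)*(S + 330/S) = 2 - (-55 + h)*(S + 330/S))
(99219 + 39811) + l(497, H(7, -13)) = (99219 + 39811) + (18150 - 330*497 - (-25*7)*(-2 - (-1375)*7 - 25*7*497))/((-25*7)) = 139030 + (18150 - 164010 - 1*(-175)*(-2 - 55*(-175) - 175*497))/(-175) = 139030 - (18150 - 164010 - 1*(-175)*(-2 + 9625 - 86975))/175 = 139030 - (18150 - 164010 - 1*(-175)*(-77352))/175 = 139030 - (18150 - 164010 - 13536600)/175 = 139030 - 1/175*(-13682460) = 139030 + 2736492/35 = 7602542/35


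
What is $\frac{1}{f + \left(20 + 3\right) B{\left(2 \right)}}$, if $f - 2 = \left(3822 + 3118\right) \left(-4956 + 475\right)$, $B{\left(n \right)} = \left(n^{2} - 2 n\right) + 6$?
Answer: $- \frac{1}{31098000} \approx -3.2156 \cdot 10^{-8}$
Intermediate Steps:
$B{\left(n \right)} = 6 + n^{2} - 2 n$
$f = -31098138$ ($f = 2 + \left(3822 + 3118\right) \left(-4956 + 475\right) = 2 + 6940 \left(-4481\right) = 2 - 31098140 = -31098138$)
$\frac{1}{f + \left(20 + 3\right) B{\left(2 \right)}} = \frac{1}{-31098138 + \left(20 + 3\right) \left(6 + 2^{2} - 4\right)} = \frac{1}{-31098138 + 23 \left(6 + 4 - 4\right)} = \frac{1}{-31098138 + 23 \cdot 6} = \frac{1}{-31098138 + 138} = \frac{1}{-31098000} = - \frac{1}{31098000}$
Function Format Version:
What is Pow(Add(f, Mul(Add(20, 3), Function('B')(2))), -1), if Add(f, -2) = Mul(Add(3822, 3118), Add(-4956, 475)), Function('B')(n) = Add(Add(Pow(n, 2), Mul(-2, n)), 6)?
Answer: Rational(-1, 31098000) ≈ -3.2156e-8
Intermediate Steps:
Function('B')(n) = Add(6, Pow(n, 2), Mul(-2, n))
f = -31098138 (f = Add(2, Mul(Add(3822, 3118), Add(-4956, 475))) = Add(2, Mul(6940, -4481)) = Add(2, -31098140) = -31098138)
Pow(Add(f, Mul(Add(20, 3), Function('B')(2))), -1) = Pow(Add(-31098138, Mul(Add(20, 3), Add(6, Pow(2, 2), Mul(-2, 2)))), -1) = Pow(Add(-31098138, Mul(23, Add(6, 4, -4))), -1) = Pow(Add(-31098138, Mul(23, 6)), -1) = Pow(Add(-31098138, 138), -1) = Pow(-31098000, -1) = Rational(-1, 31098000)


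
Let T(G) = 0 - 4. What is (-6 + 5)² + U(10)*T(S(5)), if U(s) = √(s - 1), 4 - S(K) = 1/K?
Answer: -11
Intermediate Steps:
S(K) = 4 - 1/K
T(G) = -4
U(s) = √(-1 + s)
(-6 + 5)² + U(10)*T(S(5)) = (-6 + 5)² + √(-1 + 10)*(-4) = (-1)² + √9*(-4) = 1 + 3*(-4) = 1 - 12 = -11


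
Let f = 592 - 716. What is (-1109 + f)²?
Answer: 1520289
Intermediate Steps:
f = -124
(-1109 + f)² = (-1109 - 124)² = (-1233)² = 1520289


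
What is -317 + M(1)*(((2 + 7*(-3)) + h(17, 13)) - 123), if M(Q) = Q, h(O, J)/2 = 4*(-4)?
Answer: -491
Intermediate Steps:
h(O, J) = -32 (h(O, J) = 2*(4*(-4)) = 2*(-16) = -32)
-317 + M(1)*(((2 + 7*(-3)) + h(17, 13)) - 123) = -317 + 1*(((2 + 7*(-3)) - 32) - 123) = -317 + 1*(((2 - 21) - 32) - 123) = -317 + 1*((-19 - 32) - 123) = -317 + 1*(-51 - 123) = -317 + 1*(-174) = -317 - 174 = -491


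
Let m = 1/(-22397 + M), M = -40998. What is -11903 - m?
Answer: -754590684/63395 ≈ -11903.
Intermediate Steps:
m = -1/63395 (m = 1/(-22397 - 40998) = 1/(-63395) = -1/63395 ≈ -1.5774e-5)
-11903 - m = -11903 - 1*(-1/63395) = -11903 + 1/63395 = -754590684/63395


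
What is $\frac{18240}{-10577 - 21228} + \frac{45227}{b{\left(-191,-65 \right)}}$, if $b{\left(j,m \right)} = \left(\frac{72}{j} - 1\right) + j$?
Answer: $- \frac{55082630989}{233728584} \approx -235.67$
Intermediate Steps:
$b{\left(j,m \right)} = -1 + j + \frac{72}{j}$ ($b{\left(j,m \right)} = \left(-1 + \frac{72}{j}\right) + j = -1 + j + \frac{72}{j}$)
$\frac{18240}{-10577 - 21228} + \frac{45227}{b{\left(-191,-65 \right)}} = \frac{18240}{-10577 - 21228} + \frac{45227}{-1 - 191 + \frac{72}{-191}} = \frac{18240}{-10577 - 21228} + \frac{45227}{-1 - 191 + 72 \left(- \frac{1}{191}\right)} = \frac{18240}{-31805} + \frac{45227}{-1 - 191 - \frac{72}{191}} = 18240 \left(- \frac{1}{31805}\right) + \frac{45227}{- \frac{36744}{191}} = - \frac{3648}{6361} + 45227 \left(- \frac{191}{36744}\right) = - \frac{3648}{6361} - \frac{8638357}{36744} = - \frac{55082630989}{233728584}$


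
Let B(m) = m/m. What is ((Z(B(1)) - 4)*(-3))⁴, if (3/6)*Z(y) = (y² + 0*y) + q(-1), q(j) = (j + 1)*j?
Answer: 1296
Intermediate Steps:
q(j) = j*(1 + j) (q(j) = (1 + j)*j = j*(1 + j))
B(m) = 1
Z(y) = 2*y² (Z(y) = 2*((y² + 0*y) - (1 - 1)) = 2*((y² + 0) - 1*0) = 2*(y² + 0) = 2*y²)
((Z(B(1)) - 4)*(-3))⁴ = ((2*1² - 4)*(-3))⁴ = ((2*1 - 4)*(-3))⁴ = ((2 - 4)*(-3))⁴ = (-2*(-3))⁴ = 6⁴ = 1296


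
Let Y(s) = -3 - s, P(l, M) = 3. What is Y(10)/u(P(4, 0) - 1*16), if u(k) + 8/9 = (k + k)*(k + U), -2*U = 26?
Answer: -117/6076 ≈ -0.019256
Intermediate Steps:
U = -13 (U = -1/2*26 = -13)
u(k) = -8/9 + 2*k*(-13 + k) (u(k) = -8/9 + (k + k)*(k - 13) = -8/9 + (2*k)*(-13 + k) = -8/9 + 2*k*(-13 + k))
Y(10)/u(P(4, 0) - 1*16) = (-3 - 1*10)/(-8/9 - 26*(3 - 1*16) + 2*(3 - 1*16)**2) = (-3 - 10)/(-8/9 - 26*(3 - 16) + 2*(3 - 16)**2) = -13/(-8/9 - 26*(-13) + 2*(-13)**2) = -13/(-8/9 + 338 + 2*169) = -13/(-8/9 + 338 + 338) = -13/6076/9 = -13*9/6076 = -117/6076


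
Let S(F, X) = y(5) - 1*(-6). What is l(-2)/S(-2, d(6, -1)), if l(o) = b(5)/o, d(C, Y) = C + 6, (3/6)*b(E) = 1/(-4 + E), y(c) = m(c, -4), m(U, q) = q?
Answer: -½ ≈ -0.50000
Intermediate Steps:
y(c) = -4
b(E) = 2/(-4 + E)
d(C, Y) = 6 + C
l(o) = 2/o (l(o) = (2/(-4 + 5))/o = (2/1)/o = (2*1)/o = 2/o)
S(F, X) = 2 (S(F, X) = -4 - 1*(-6) = -4 + 6 = 2)
l(-2)/S(-2, d(6, -1)) = (2/(-2))/2 = (2*(-½))*(½) = -1*½ = -½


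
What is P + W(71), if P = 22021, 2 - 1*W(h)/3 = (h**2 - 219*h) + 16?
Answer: 53503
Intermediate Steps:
W(h) = -42 - 3*h**2 + 657*h (W(h) = 6 - 3*((h**2 - 219*h) + 16) = 6 - 3*(16 + h**2 - 219*h) = 6 + (-48 - 3*h**2 + 657*h) = -42 - 3*h**2 + 657*h)
P + W(71) = 22021 + (-42 - 3*71**2 + 657*71) = 22021 + (-42 - 3*5041 + 46647) = 22021 + (-42 - 15123 + 46647) = 22021 + 31482 = 53503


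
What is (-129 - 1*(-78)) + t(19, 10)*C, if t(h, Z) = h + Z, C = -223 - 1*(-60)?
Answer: -4778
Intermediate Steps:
C = -163 (C = -223 + 60 = -163)
t(h, Z) = Z + h
(-129 - 1*(-78)) + t(19, 10)*C = (-129 - 1*(-78)) + (10 + 19)*(-163) = (-129 + 78) + 29*(-163) = -51 - 4727 = -4778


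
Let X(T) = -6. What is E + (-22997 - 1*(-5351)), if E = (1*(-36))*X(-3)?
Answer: -17430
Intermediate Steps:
E = 216 (E = (1*(-36))*(-6) = -36*(-6) = 216)
E + (-22997 - 1*(-5351)) = 216 + (-22997 - 1*(-5351)) = 216 + (-22997 + 5351) = 216 - 17646 = -17430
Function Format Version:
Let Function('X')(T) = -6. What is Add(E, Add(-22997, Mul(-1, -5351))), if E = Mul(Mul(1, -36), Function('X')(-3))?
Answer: -17430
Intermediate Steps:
E = 216 (E = Mul(Mul(1, -36), -6) = Mul(-36, -6) = 216)
Add(E, Add(-22997, Mul(-1, -5351))) = Add(216, Add(-22997, Mul(-1, -5351))) = Add(216, Add(-22997, 5351)) = Add(216, -17646) = -17430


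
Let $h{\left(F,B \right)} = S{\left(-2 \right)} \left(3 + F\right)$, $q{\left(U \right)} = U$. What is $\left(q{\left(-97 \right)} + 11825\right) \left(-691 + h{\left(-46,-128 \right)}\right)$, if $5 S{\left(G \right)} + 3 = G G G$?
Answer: $- \frac{34972896}{5} \approx -6.9946 \cdot 10^{6}$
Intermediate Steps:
$S{\left(G \right)} = - \frac{3}{5} + \frac{G^{3}}{5}$ ($S{\left(G \right)} = - \frac{3}{5} + \frac{G G G}{5} = - \frac{3}{5} + \frac{G^{2} G}{5} = - \frac{3}{5} + \frac{G^{3}}{5}$)
$h{\left(F,B \right)} = - \frac{33}{5} - \frac{11 F}{5}$ ($h{\left(F,B \right)} = \left(- \frac{3}{5} + \frac{\left(-2\right)^{3}}{5}\right) \left(3 + F\right) = \left(- \frac{3}{5} + \frac{1}{5} \left(-8\right)\right) \left(3 + F\right) = \left(- \frac{3}{5} - \frac{8}{5}\right) \left(3 + F\right) = - \frac{11 \left(3 + F\right)}{5} = - \frac{33}{5} - \frac{11 F}{5}$)
$\left(q{\left(-97 \right)} + 11825\right) \left(-691 + h{\left(-46,-128 \right)}\right) = \left(-97 + 11825\right) \left(-691 - - \frac{473}{5}\right) = 11728 \left(-691 + \left(- \frac{33}{5} + \frac{506}{5}\right)\right) = 11728 \left(-691 + \frac{473}{5}\right) = 11728 \left(- \frac{2982}{5}\right) = - \frac{34972896}{5}$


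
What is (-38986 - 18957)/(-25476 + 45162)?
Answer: -57943/19686 ≈ -2.9434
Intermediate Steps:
(-38986 - 18957)/(-25476 + 45162) = -57943/19686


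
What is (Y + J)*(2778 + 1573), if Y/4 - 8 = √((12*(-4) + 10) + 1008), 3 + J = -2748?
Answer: -11830369 + 17404*√970 ≈ -1.1288e+7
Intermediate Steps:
J = -2751 (J = -3 - 2748 = -2751)
Y = 32 + 4*√970 (Y = 32 + 4*√((12*(-4) + 10) + 1008) = 32 + 4*√((-48 + 10) + 1008) = 32 + 4*√(-38 + 1008) = 32 + 4*√970 ≈ 156.58)
(Y + J)*(2778 + 1573) = ((32 + 4*√970) - 2751)*(2778 + 1573) = (-2719 + 4*√970)*4351 = -11830369 + 17404*√970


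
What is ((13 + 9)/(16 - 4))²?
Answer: 121/36 ≈ 3.3611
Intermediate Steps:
((13 + 9)/(16 - 4))² = (22/12)² = (22*(1/12))² = (11/6)² = 121/36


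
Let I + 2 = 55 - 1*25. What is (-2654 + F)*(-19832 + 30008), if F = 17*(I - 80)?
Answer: -36002688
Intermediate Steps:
I = 28 (I = -2 + (55 - 1*25) = -2 + (55 - 25) = -2 + 30 = 28)
F = -884 (F = 17*(28 - 80) = 17*(-52) = -884)
(-2654 + F)*(-19832 + 30008) = (-2654 - 884)*(-19832 + 30008) = -3538*10176 = -36002688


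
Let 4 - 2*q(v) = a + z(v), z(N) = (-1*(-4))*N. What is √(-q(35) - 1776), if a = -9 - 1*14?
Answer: I*√6878/2 ≈ 41.467*I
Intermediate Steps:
z(N) = 4*N
a = -23 (a = -9 - 14 = -23)
q(v) = 27/2 - 2*v (q(v) = 2 - (-23 + 4*v)/2 = 2 + (23/2 - 2*v) = 27/2 - 2*v)
√(-q(35) - 1776) = √(-(27/2 - 2*35) - 1776) = √(-(27/2 - 70) - 1776) = √(-1*(-113/2) - 1776) = √(113/2 - 1776) = √(-3439/2) = I*√6878/2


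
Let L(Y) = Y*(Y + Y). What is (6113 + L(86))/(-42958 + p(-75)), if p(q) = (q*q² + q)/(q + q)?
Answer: -113/217 ≈ -0.52074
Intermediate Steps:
L(Y) = 2*Y² (L(Y) = Y*(2*Y) = 2*Y²)
p(q) = (q + q³)/(2*q) (p(q) = (q³ + q)/((2*q)) = (q + q³)*(1/(2*q)) = (q + q³)/(2*q))
(6113 + L(86))/(-42958 + p(-75)) = (6113 + 2*86²)/(-42958 + (½ + (½)*(-75)²)) = (6113 + 2*7396)/(-42958 + (½ + (½)*5625)) = (6113 + 14792)/(-42958 + (½ + 5625/2)) = 20905/(-42958 + 2813) = 20905/(-40145) = 20905*(-1/40145) = -113/217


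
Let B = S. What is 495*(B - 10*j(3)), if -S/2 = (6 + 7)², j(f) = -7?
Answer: -132660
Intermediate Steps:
S = -338 (S = -2*(6 + 7)² = -2*13² = -2*169 = -338)
B = -338
495*(B - 10*j(3)) = 495*(-338 - 10*(-7)) = 495*(-338 + 70) = 495*(-268) = -132660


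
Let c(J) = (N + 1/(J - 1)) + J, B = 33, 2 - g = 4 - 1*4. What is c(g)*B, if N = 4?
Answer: 231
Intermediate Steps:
g = 2 (g = 2 - (4 - 1*4) = 2 - (4 - 4) = 2 - 1*0 = 2 + 0 = 2)
c(J) = 4 + J + 1/(-1 + J) (c(J) = (4 + 1/(J - 1)) + J = (4 + 1/(-1 + J)) + J = 4 + J + 1/(-1 + J))
c(g)*B = ((-3 + 2² + 3*2)/(-1 + 2))*33 = ((-3 + 4 + 6)/1)*33 = (1*7)*33 = 7*33 = 231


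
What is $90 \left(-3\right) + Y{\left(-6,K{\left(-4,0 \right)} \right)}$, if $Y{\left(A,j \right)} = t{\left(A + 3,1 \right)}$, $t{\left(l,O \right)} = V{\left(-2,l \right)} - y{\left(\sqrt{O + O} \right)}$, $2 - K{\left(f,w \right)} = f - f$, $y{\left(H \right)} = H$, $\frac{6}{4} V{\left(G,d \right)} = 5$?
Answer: $- \frac{800}{3} - \sqrt{2} \approx -268.08$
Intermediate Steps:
$V{\left(G,d \right)} = \frac{10}{3}$ ($V{\left(G,d \right)} = \frac{2}{3} \cdot 5 = \frac{10}{3}$)
$K{\left(f,w \right)} = 2$ ($K{\left(f,w \right)} = 2 - \left(f - f\right) = 2 - 0 = 2 + 0 = 2$)
$t{\left(l,O \right)} = \frac{10}{3} - \sqrt{2} \sqrt{O}$ ($t{\left(l,O \right)} = \frac{10}{3} - \sqrt{O + O} = \frac{10}{3} - \sqrt{2 O} = \frac{10}{3} - \sqrt{2} \sqrt{O}$)
$Y{\left(A,j \right)} = \frac{10}{3} - \sqrt{2}$ ($Y{\left(A,j \right)} = \frac{10}{3} - \sqrt{2} \sqrt{1} = \frac{10}{3} - \sqrt{2} \cdot 1 = \frac{10}{3} - \sqrt{2}$)
$90 \left(-3\right) + Y{\left(-6,K{\left(-4,0 \right)} \right)} = 90 \left(-3\right) + \left(\frac{10}{3} - \sqrt{2}\right) = -270 + \left(\frac{10}{3} - \sqrt{2}\right) = - \frac{800}{3} - \sqrt{2}$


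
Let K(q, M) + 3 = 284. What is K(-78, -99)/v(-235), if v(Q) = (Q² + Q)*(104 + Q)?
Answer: -281/7203690 ≈ -3.9008e-5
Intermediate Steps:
K(q, M) = 281 (K(q, M) = -3 + 284 = 281)
v(Q) = (104 + Q)*(Q + Q²) (v(Q) = (Q + Q²)*(104 + Q) = (104 + Q)*(Q + Q²))
K(-78, -99)/v(-235) = 281/((-235*(104 + (-235)² + 105*(-235)))) = 281/((-235*(104 + 55225 - 24675))) = 281/((-235*30654)) = 281/(-7203690) = 281*(-1/7203690) = -281/7203690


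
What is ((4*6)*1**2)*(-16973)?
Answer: -407352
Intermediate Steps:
((4*6)*1**2)*(-16973) = (24*1)*(-16973) = 24*(-16973) = -407352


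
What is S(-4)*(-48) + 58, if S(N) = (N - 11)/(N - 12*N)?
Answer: 818/11 ≈ 74.364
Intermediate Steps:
S(N) = -(-11 + N)/(11*N) (S(N) = (-11 + N)/((-11*N)) = (-11 + N)*(-1/(11*N)) = -(-11 + N)/(11*N))
S(-4)*(-48) + 58 = ((1/11)*(11 - 1*(-4))/(-4))*(-48) + 58 = ((1/11)*(-1/4)*(11 + 4))*(-48) + 58 = ((1/11)*(-1/4)*15)*(-48) + 58 = -15/44*(-48) + 58 = 180/11 + 58 = 818/11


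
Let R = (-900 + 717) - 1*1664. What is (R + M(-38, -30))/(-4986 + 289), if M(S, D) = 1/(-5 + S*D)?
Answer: 2096344/5331095 ≈ 0.39323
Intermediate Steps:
M(S, D) = 1/(-5 + D*S)
R = -1847 (R = -183 - 1664 = -1847)
(R + M(-38, -30))/(-4986 + 289) = (-1847 + 1/(-5 - 30*(-38)))/(-4986 + 289) = (-1847 + 1/(-5 + 1140))/(-4697) = (-1847 + 1/1135)*(-1/4697) = -2096344/1135*(-1/4697) = 2096344/5331095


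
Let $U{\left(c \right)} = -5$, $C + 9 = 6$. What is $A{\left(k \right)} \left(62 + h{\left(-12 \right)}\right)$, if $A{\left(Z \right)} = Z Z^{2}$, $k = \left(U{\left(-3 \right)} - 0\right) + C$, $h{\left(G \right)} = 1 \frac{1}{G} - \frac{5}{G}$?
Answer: $- \frac{95744}{3} \approx -31915.0$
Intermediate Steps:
$C = -3$ ($C = -9 + 6 = -3$)
$h{\left(G \right)} = - \frac{4}{G}$ ($h{\left(G \right)} = \frac{1}{G} - \frac{5}{G} = - \frac{4}{G}$)
$k = -8$ ($k = \left(-5 - 0\right) - 3 = \left(-5 + 0\right) - 3 = -5 - 3 = -8$)
$A{\left(Z \right)} = Z^{3}$
$A{\left(k \right)} \left(62 + h{\left(-12 \right)}\right) = \left(-8\right)^{3} \left(62 - \frac{4}{-12}\right) = - 512 \left(62 - - \frac{1}{3}\right) = - 512 \left(62 + \frac{1}{3}\right) = \left(-512\right) \frac{187}{3} = - \frac{95744}{3}$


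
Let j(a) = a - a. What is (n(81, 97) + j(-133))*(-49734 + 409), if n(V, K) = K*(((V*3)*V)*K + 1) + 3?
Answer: -9134864073275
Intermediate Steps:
j(a) = 0
n(V, K) = 3 + K*(1 + 3*K*V²) (n(V, K) = K*(((3*V)*V)*K + 1) + 3 = K*((3*V²)*K + 1) + 3 = K*(3*K*V² + 1) + 3 = K*(1 + 3*K*V²) + 3 = 3 + K*(1 + 3*K*V²))
(n(81, 97) + j(-133))*(-49734 + 409) = ((3 + 97 + 3*97²*81²) + 0)*(-49734 + 409) = ((3 + 97 + 3*9409*6561) + 0)*(-49325) = ((3 + 97 + 185197347) + 0)*(-49325) = (185197447 + 0)*(-49325) = 185197447*(-49325) = -9134864073275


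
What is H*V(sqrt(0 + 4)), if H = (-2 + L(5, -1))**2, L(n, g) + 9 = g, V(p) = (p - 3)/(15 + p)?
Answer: -144/17 ≈ -8.4706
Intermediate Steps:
V(p) = (-3 + p)/(15 + p)
L(n, g) = -9 + g
H = 144 (H = (-2 + (-9 - 1))**2 = (-2 - 10)**2 = (-12)**2 = 144)
H*V(sqrt(0 + 4)) = 144*((-3 + sqrt(0 + 4))/(15 + sqrt(0 + 4))) = 144*((-3 + sqrt(4))/(15 + sqrt(4))) = 144*((-3 + 2)/(15 + 2)) = 144*(-1/17) = -144/17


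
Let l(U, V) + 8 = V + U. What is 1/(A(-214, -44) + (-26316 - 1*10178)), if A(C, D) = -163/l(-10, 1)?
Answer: -17/620235 ≈ -2.7409e-5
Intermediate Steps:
l(U, V) = -8 + U + V (l(U, V) = -8 + (V + U) = -8 + (U + V) = -8 + U + V)
A(C, D) = 163/17 (A(C, D) = -163/(-8 - 10 + 1) = -163/(-17) = -163*(-1/17) = 163/17)
1/(A(-214, -44) + (-26316 - 1*10178)) = 1/(163/17 + (-26316 - 1*10178)) = 1/(163/17 + (-26316 - 10178)) = 1/(163/17 - 36494) = 1/(-620235/17) = -17/620235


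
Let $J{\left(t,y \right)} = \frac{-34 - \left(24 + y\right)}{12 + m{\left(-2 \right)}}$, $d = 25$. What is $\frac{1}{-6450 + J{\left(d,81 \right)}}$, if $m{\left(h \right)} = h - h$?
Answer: $- \frac{12}{77539} \approx -0.00015476$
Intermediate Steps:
$m{\left(h \right)} = 0$
$J{\left(t,y \right)} = - \frac{29}{6} - \frac{y}{12}$ ($J{\left(t,y \right)} = \frac{-34 - \left(24 + y\right)}{12 + 0} = \frac{-58 - y}{12} = \left(-58 - y\right) \frac{1}{12} = - \frac{29}{6} - \frac{y}{12}$)
$\frac{1}{-6450 + J{\left(d,81 \right)}} = \frac{1}{-6450 - \frac{139}{12}} = \frac{1}{- \frac{77539}{12}} = - \frac{12}{77539}$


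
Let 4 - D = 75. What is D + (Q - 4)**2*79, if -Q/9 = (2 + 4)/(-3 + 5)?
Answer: 75848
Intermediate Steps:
D = -71 (D = 4 - 1*75 = 4 - 75 = -71)
Q = -27 (Q = -9*(2 + 4)/(-3 + 5) = -54/2 = -9*3 = -27)
D + (Q - 4)**2*79 = -71 + (-27 - 4)**2*79 = -71 + (-31)**2*79 = -71 + 961*79 = -71 + 75919 = 75848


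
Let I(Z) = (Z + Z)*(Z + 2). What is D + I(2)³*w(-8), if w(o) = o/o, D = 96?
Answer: 4192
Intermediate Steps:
I(Z) = 2*Z*(2 + Z) (I(Z) = (2*Z)*(2 + Z) = 2*Z*(2 + Z))
w(o) = 1
D + I(2)³*w(-8) = 96 + (2*2*(2 + 2))³*1 = 96 + (2*2*4)³*1 = 96 + 16³*1 = 96 + 4096*1 = 96 + 4096 = 4192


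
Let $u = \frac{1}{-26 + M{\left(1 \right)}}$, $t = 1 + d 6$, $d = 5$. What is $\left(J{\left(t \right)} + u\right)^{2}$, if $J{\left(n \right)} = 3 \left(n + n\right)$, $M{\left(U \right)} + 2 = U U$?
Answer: $\frac{25210441}{729} \approx 34582.0$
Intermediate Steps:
$M{\left(U \right)} = -2 + U^{2}$ ($M{\left(U \right)} = -2 + U U = -2 + U^{2}$)
$t = 31$ ($t = 1 + 5 \cdot 6 = 1 + 30 = 31$)
$J{\left(n \right)} = 6 n$ ($J{\left(n \right)} = 3 \cdot 2 n = 6 n$)
$u = - \frac{1}{27}$ ($u = \frac{1}{-26 - \left(2 - 1^{2}\right)} = \frac{1}{-26 + \left(-2 + 1\right)} = \frac{1}{-26 - 1} = \frac{1}{-27} = - \frac{1}{27} \approx -0.037037$)
$\left(J{\left(t \right)} + u\right)^{2} = \left(6 \cdot 31 - \frac{1}{27}\right)^{2} = \left(186 - \frac{1}{27}\right)^{2} = \left(\frac{5021}{27}\right)^{2} = \frac{25210441}{729}$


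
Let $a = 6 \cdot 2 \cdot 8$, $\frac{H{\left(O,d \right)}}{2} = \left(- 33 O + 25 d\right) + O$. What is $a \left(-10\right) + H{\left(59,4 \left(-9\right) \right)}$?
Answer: $-6536$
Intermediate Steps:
$H{\left(O,d \right)} = - 64 O + 50 d$ ($H{\left(O,d \right)} = 2 \left(\left(- 33 O + 25 d\right) + O\right) = 2 \left(- 32 O + 25 d\right) = - 64 O + 50 d$)
$a = 96$ ($a = 12 \cdot 8 = 96$)
$a \left(-10\right) + H{\left(59,4 \left(-9\right) \right)} = 96 \left(-10\right) + \left(\left(-64\right) 59 + 50 \cdot 4 \left(-9\right)\right) = -960 + \left(-3776 + 50 \left(-36\right)\right) = -960 - 5576 = -6536$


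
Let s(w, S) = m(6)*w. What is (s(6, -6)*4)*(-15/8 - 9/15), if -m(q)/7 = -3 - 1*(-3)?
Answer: 0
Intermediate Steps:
m(q) = 0 (m(q) = -7*(-3 - 1*(-3)) = -7*(-3 + 3) = -7*0 = 0)
s(w, S) = 0 (s(w, S) = 0*w = 0)
(s(6, -6)*4)*(-15/8 - 9/15) = (0*4)*(-15/8 - 9/15) = 0*(-15*1/8 - 9*1/15) = 0*(-15/8 - 3/5) = 0*(-99/40) = 0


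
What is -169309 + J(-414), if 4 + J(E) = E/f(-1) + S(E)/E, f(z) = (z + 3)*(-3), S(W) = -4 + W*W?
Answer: -35119204/207 ≈ -1.6966e+5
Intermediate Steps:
S(W) = -4 + W**2
f(z) = -9 - 3*z (f(z) = (3 + z)*(-3) = -9 - 3*z)
J(E) = -4 - E/6 + (-4 + E**2)/E (J(E) = -4 + (E/(-9 - 3*(-1)) + (-4 + E**2)/E) = -4 + (E/(-9 + 3) + (-4 + E**2)/E) = -4 + (E/(-6) + (-4 + E**2)/E) = -4 + (E*(-1/6) + (-4 + E**2)/E) = -4 + (-E/6 + (-4 + E**2)/E) = -4 - E/6 + (-4 + E**2)/E)
-169309 + J(-414) = -169309 + (-4 - 4/(-414) + (5/6)*(-414)) = -169309 + (-4 - 4*(-1/414) - 345) = -169309 + (-4 + 2/207 - 345) = -169309 - 72241/207 = -35119204/207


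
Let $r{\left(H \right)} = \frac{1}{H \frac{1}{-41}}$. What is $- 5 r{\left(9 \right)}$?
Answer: $\frac{205}{9} \approx 22.778$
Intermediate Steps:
$r{\left(H \right)} = - \frac{41}{H}$ ($r{\left(H \right)} = \frac{1}{H \left(- \frac{1}{41}\right)} = \frac{1}{\left(- \frac{1}{41}\right) H} = - \frac{41}{H}$)
$- 5 r{\left(9 \right)} = - 5 \left(- \frac{41}{9}\right) = - 5 \left(\left(-41\right) \frac{1}{9}\right) = \left(-5\right) \left(- \frac{41}{9}\right) = \frac{205}{9}$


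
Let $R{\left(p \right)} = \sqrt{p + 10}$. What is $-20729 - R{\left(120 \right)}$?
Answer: $-20729 - \sqrt{130} \approx -20740.0$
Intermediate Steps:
$R{\left(p \right)} = \sqrt{10 + p}$
$-20729 - R{\left(120 \right)} = -20729 - \sqrt{10 + 120} = -20729 - \sqrt{130}$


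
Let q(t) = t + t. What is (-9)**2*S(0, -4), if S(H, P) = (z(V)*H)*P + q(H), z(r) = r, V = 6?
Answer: 0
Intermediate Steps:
q(t) = 2*t
S(H, P) = 2*H + 6*H*P (S(H, P) = (6*H)*P + 2*H = 6*H*P + 2*H = 2*H + 6*H*P)
(-9)**2*S(0, -4) = (-9)**2*(2*0*(1 + 3*(-4))) = 81*(2*0*(1 - 12)) = 81*(2*0*(-11)) = 81*0 = 0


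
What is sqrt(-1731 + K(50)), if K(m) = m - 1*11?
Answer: 6*I*sqrt(47) ≈ 41.134*I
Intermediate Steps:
K(m) = -11 + m (K(m) = m - 11 = -11 + m)
sqrt(-1731 + K(50)) = sqrt(-1731 + (-11 + 50)) = sqrt(-1731 + 39) = sqrt(-1692) = 6*I*sqrt(47)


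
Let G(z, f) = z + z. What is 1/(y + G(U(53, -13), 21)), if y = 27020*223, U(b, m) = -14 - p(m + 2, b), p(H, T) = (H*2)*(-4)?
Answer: 1/6025256 ≈ 1.6597e-7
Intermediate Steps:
p(H, T) = -8*H (p(H, T) = (2*H)*(-4) = -8*H)
U(b, m) = 2 + 8*m (U(b, m) = -14 - (-8)*(m + 2) = -14 - (-8)*(2 + m) = -14 - (-16 - 8*m) = -14 + (16 + 8*m) = 2 + 8*m)
y = 6025460
G(z, f) = 2*z
1/(y + G(U(53, -13), 21)) = 1/(6025460 + 2*(2 + 8*(-13))) = 1/(6025460 + 2*(2 - 104)) = 1/(6025460 + 2*(-102)) = 1/(6025460 - 204) = 1/6025256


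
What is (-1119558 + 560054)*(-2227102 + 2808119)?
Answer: -325081335568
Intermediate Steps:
(-1119558 + 560054)*(-2227102 + 2808119) = -559504*581017 = -325081335568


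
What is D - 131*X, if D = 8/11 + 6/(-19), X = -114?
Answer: 3121292/209 ≈ 14934.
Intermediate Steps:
D = 86/209 (D = 8*(1/11) + 6*(-1/19) = 8/11 - 6/19 = 86/209 ≈ 0.41148)
D - 131*X = 86/209 - 131*(-114) = 86/209 + 14934 = 3121292/209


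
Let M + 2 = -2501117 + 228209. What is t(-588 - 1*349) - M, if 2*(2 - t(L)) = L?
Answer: 4546761/2 ≈ 2.2734e+6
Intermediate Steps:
t(L) = 2 - L/2
M = -2272910 (M = -2 + (-2501117 + 228209) = -2 - 2272908 = -2272910)
t(-588 - 1*349) - M = (2 - (-588 - 1*349)/2) - 1*(-2272910) = (2 - (-588 - 349)/2) + 2272910 = (2 - ½*(-937)) + 2272910 = (2 + 937/2) + 2272910 = 941/2 + 2272910 = 4546761/2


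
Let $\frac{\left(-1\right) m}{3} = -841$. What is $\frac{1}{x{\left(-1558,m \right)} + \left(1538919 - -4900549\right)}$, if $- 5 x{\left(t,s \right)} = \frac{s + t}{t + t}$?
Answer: $\frac{3116}{20065382481} \approx 1.5529 \cdot 10^{-7}$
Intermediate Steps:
$m = 2523$ ($m = \left(-3\right) \left(-841\right) = 2523$)
$x{\left(t,s \right)} = - \frac{s + t}{10 t}$ ($x{\left(t,s \right)} = - \frac{\left(s + t\right) \frac{1}{t + t}}{5} = - \frac{\left(s + t\right) \frac{1}{2 t}}{5} = - \frac{\frac{1}{2} \frac{1}{t} \left(s + t\right)}{5} = - \frac{s + t}{10 t}$)
$\frac{1}{x{\left(-1558,m \right)} + \left(1538919 - -4900549\right)} = \frac{1}{\frac{\left(-1\right) 2523 - -1558}{10 \left(-1558\right)} + \left(1538919 - -4900549\right)} = \frac{1}{\frac{1}{10} \left(- \frac{1}{1558}\right) \left(-2523 + 1558\right) + \left(1538919 + 4900549\right)} = \frac{1}{\frac{1}{10} \left(- \frac{1}{1558}\right) \left(-965\right) + 6439468} = \frac{1}{\frac{193}{3116} + 6439468} = \frac{1}{\frac{20065382481}{3116}} = \frac{3116}{20065382481}$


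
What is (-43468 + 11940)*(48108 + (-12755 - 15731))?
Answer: -618642416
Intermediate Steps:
(-43468 + 11940)*(48108 + (-12755 - 15731)) = -31528*(48108 - 28486) = -31528*19622 = -618642416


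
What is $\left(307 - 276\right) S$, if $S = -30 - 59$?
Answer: $-2759$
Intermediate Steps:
$S = -89$ ($S = -30 - 59 = -89$)
$\left(307 - 276\right) S = \left(307 - 276\right) \left(-89\right) = 31 \left(-89\right) = -2759$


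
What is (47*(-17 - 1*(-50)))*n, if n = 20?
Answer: 31020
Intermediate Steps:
(47*(-17 - 1*(-50)))*n = (47*(-17 - 1*(-50)))*20 = (47*(-17 + 50))*20 = (47*33)*20 = 1551*20 = 31020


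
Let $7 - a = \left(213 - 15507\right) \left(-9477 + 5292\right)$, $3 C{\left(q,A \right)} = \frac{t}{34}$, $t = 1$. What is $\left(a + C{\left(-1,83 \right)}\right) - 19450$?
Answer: $- \frac{6530532965}{102} \approx -6.4025 \cdot 10^{7}$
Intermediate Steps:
$C{\left(q,A \right)} = \frac{1}{102}$ ($C{\left(q,A \right)} = \frac{1 \cdot \frac{1}{34}}{3} = \frac{1}{3} \cdot \frac{1}{34} = \frac{1}{102}$)
$a = -64005383$ ($a = 7 - \left(213 - 15507\right) \left(-9477 + 5292\right) = 7 - \left(-15294\right) \left(-4185\right) = 7 - 64005390 = -64005383$)
$\left(a + C{\left(-1,83 \right)}\right) - 19450 = \left(-64005383 + \frac{1}{102}\right) - 19450 = - \frac{6528549065}{102} - 19450 = - \frac{6530532965}{102}$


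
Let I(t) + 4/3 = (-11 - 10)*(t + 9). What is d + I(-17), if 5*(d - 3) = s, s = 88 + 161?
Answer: 3292/15 ≈ 219.47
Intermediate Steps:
I(t) = -571/3 - 21*t (I(t) = -4/3 + (-11 - 10)*(t + 9) = -4/3 - 21*(9 + t) = -4/3 + (-189 - 21*t) = -571/3 - 21*t)
s = 249
d = 264/5 (d = 3 + (⅕)*249 = 3 + 249/5 = 264/5 ≈ 52.800)
d + I(-17) = 264/5 + (-571/3 - 21*(-17)) = 264/5 + (-571/3 + 357) = 264/5 + 500/3 = 3292/15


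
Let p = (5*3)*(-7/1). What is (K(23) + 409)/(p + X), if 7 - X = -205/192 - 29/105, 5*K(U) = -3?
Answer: -2744448/649529 ≈ -4.2253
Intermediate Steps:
K(U) = -3/5 (K(U) = (1/5)*(-3) = -3/5)
X = 56071/6720 (X = 7 - (-205/192 - 29/105) = 7 - 1*(-9031/6720) = 7 + 9031/6720 = 56071/6720 ≈ 8.3439)
p = -105 (p = 15*(-7*1) = 15*(-7) = -105)
(K(23) + 409)/(p + X) = (-3/5 + 409)/(-105 + 56071/6720) = 2042/(5*(-649529/6720)) = (2042/5)*(-6720/649529) = -2744448/649529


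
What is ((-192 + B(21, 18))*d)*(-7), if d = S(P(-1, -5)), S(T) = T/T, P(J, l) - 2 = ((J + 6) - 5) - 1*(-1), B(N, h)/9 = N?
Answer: 21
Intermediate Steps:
B(N, h) = 9*N
P(J, l) = 4 + J (P(J, l) = 2 + (((J + 6) - 5) - 1*(-1)) = 2 + (((6 + J) - 5) + 1) = 2 + ((1 + J) + 1) = 2 + (2 + J) = 4 + J)
S(T) = 1
d = 1
((-192 + B(21, 18))*d)*(-7) = ((-192 + 9*21)*1)*(-7) = ((-192 + 189)*1)*(-7) = -3*1*(-7) = -3*(-7) = 21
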